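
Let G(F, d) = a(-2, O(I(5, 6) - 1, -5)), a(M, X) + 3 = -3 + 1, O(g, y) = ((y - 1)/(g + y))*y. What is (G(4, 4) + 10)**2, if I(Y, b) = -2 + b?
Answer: 25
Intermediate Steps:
O(g, y) = y*(-1 + y)/(g + y) (O(g, y) = ((-1 + y)/(g + y))*y = y*(-1 + y)/(g + y))
a(M, X) = -5 (a(M, X) = -3 + (-3 + 1) = -3 - 2 = -5)
G(F, d) = -5
(G(4, 4) + 10)**2 = (-5 + 10)**2 = 5**2 = 25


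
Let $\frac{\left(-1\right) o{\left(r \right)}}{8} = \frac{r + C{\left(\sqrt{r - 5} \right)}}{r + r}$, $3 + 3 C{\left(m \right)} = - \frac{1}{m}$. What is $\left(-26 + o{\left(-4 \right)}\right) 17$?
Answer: $-527 + \frac{17 i}{9} \approx -527.0 + 1.8889 i$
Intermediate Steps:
$C{\left(m \right)} = -1 - \frac{1}{3 m}$ ($C{\left(m \right)} = -1 + \frac{\left(-1\right) \frac{1}{m}}{3} = -1 - \frac{1}{3 m}$)
$o{\left(r \right)} = - \frac{4 \left(r + \frac{- \frac{1}{3} - \sqrt{-5 + r}}{\sqrt{-5 + r}}\right)}{r}$ ($o{\left(r \right)} = - 8 \frac{r + \frac{- \frac{1}{3} - \sqrt{r - 5}}{\sqrt{r - 5}}}{r + r} = - 8 \frac{r + \frac{- \frac{1}{3} - \sqrt{-5 + r}}{\sqrt{-5 + r}}}{2 r} = - \frac{4 \left(r + \frac{- \frac{1}{3} - \sqrt{-5 + r}}{\sqrt{-5 + r}}\right)}{r}$)
$\left(-26 + o{\left(-4 \right)}\right) 17 = \left(-26 + \left(-4 + \frac{4}{-4} + \frac{4}{3 \left(-4\right) \sqrt{-5 - 4}}\right)\right) 17 = \left(-26 + \left(-4 + 4 \left(- \frac{1}{4}\right) + \frac{4}{3} \left(- \frac{1}{4}\right) \frac{1}{\sqrt{-9}}\right)\right) 17 = \left(-26 - \left(5 + \frac{1}{3} \left(- \frac{1}{3}\right) i\right)\right) 17 = \left(-26 - \left(5 - \frac{i}{9}\right)\right) 17 = \left(-31 + \frac{i}{9}\right) 17 = -527 + \frac{17 i}{9}$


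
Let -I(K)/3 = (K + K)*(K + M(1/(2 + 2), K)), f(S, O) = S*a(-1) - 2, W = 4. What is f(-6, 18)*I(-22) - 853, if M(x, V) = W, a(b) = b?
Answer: -10357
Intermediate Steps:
M(x, V) = 4
f(S, O) = -2 - S (f(S, O) = S*(-1) - 2 = -S - 2 = -2 - S)
I(K) = -6*K*(4 + K) (I(K) = -3*(K + K)*(K + 4) = -3*2*K*(4 + K) = -6*K*(4 + K))
f(-6, 18)*I(-22) - 853 = (-2 - 1*(-6))*(-6*(-22)*(4 - 22)) - 853 = (-2 + 6)*(-6*(-22)*(-18)) - 853 = 4*(-2376) - 853 = -9504 - 853 = -10357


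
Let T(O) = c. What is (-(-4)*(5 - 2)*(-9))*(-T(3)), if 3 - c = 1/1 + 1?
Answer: 108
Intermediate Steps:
c = 1 (c = 3 - (1/1 + 1) = 3 - (1*1 + 1) = 3 - (1 + 1) = 3 - 1*2 = 3 - 2 = 1)
T(O) = 1
(-(-4)*(5 - 2)*(-9))*(-T(3)) = (-(-4)*(5 - 2)*(-9))*(-1*1) = (-(-4)*3*(-9))*(-1) = (-4*(-3)*(-9))*(-1) = (12*(-9))*(-1) = -108*(-1) = 108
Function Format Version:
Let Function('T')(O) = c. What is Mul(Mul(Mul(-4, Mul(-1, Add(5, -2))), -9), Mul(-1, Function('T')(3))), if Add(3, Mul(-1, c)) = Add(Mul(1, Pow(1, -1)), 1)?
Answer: 108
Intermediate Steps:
c = 1 (c = Add(3, Mul(-1, Add(Mul(1, Pow(1, -1)), 1))) = Add(3, Mul(-1, Add(Mul(1, 1), 1))) = Add(3, Mul(-1, Add(1, 1))) = Add(3, Mul(-1, 2)) = Add(3, -2) = 1)
Function('T')(O) = 1
Mul(Mul(Mul(-4, Mul(-1, Add(5, -2))), -9), Mul(-1, Function('T')(3))) = Mul(Mul(Mul(-4, Mul(-1, Add(5, -2))), -9), Mul(-1, 1)) = Mul(Mul(Mul(-4, Mul(-1, 3)), -9), -1) = Mul(Mul(Mul(-4, -3), -9), -1) = Mul(Mul(12, -9), -1) = Mul(-108, -1) = 108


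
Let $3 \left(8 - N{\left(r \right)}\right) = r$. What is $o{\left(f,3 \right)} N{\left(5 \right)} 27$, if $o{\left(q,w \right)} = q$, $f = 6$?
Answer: $1026$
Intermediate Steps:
$N{\left(r \right)} = 8 - \frac{r}{3}$
$o{\left(f,3 \right)} N{\left(5 \right)} 27 = 6 \left(8 - \frac{5}{3}\right) 27 = 6 \cdot \frac{19}{3} \cdot 27 = 38 \cdot 27 = 1026$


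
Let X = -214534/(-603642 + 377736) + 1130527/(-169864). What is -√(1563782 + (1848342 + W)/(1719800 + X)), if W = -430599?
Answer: -√1702659006715983121947869988550762813310/32997088428947057 ≈ -1250.5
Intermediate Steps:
X = -109475614543/19186648392 (X = -214534/(-225906) + 1130527*(-1/169864) = -214534*(-1/225906) - 1130527/169864 = 107267/112953 - 1130527/169864 = -109475614543/19186648392 ≈ -5.7058)
-√(1563782 + (1848342 + W)/(1719800 + X)) = -√(1563782 + (1848342 - 430599)/(1719800 - 109475614543/19186648392)) = -√(1563782 + 1417743/(32997088428947057/19186648392)) = -√(1563782 + 1417743*(19186648392/32997088428947057)) = -√(1563782 + 27201736451219256/32997088428947057) = -√(51600280139332137908830/32997088428947057) = -√1702659006715983121947869988550762813310/32997088428947057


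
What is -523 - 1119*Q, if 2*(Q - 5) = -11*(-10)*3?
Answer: -190753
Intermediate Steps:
Q = 170 (Q = 5 + (-11*(-10)*3)/2 = 5 + (110*3)/2 = 5 + (½)*330 = 5 + 165 = 170)
-523 - 1119*Q = -523 - 1119*170 = -523 - 190230 = -190753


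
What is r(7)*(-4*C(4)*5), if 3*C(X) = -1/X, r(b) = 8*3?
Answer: 40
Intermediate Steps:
r(b) = 24
C(X) = -1/(3*X) (C(X) = (-1/X)/3 = -1/(3*X))
r(7)*(-4*C(4)*5) = 24*(-(-4)/(3*4)*5) = 24*(-4*(-1/12)*5) = 24*((1/3)*5) = 24*(5/3) = 40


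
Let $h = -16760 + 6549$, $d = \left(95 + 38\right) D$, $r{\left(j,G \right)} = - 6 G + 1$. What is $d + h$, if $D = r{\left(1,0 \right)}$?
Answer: $-10078$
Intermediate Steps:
$r{\left(j,G \right)} = 1 - 6 G$
$D = 1$ ($D = 1 - 0 = 1 + 0 = 1$)
$d = 133$ ($d = \left(95 + 38\right) 1 = 133 \cdot 1 = 133$)
$h = -10211$
$d + h = 133 - 10211 = -10078$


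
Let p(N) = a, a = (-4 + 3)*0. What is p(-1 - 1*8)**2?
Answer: 0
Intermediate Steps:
a = 0 (a = -1*0 = 0)
p(N) = 0
p(-1 - 1*8)**2 = 0**2 = 0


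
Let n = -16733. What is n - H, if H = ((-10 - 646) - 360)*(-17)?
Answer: -34005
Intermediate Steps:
H = 17272 (H = (-656 - 360)*(-17) = -1016*(-17) = 17272)
n - H = -16733 - 1*17272 = -16733 - 17272 = -34005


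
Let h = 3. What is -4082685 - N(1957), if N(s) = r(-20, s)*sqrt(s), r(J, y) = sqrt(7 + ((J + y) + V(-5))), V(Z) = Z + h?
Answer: -4082685 - sqrt(3800494) ≈ -4.0846e+6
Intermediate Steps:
V(Z) = 3 + Z (V(Z) = Z + 3 = 3 + Z)
r(J, y) = sqrt(5 + J + y) (r(J, y) = sqrt(7 + ((J + y) + (3 - 5))) = sqrt(7 + ((J + y) - 2)) = sqrt(7 + (-2 + J + y)) = sqrt(5 + J + y))
N(s) = sqrt(s)*sqrt(-15 + s) (N(s) = sqrt(5 - 20 + s)*sqrt(s) = sqrt(-15 + s)*sqrt(s) = sqrt(s)*sqrt(-15 + s))
-4082685 - N(1957) = -4082685 - sqrt(1957)*sqrt(-15 + 1957) = -4082685 - sqrt(1957)*sqrt(1942) = -4082685 - sqrt(3800494)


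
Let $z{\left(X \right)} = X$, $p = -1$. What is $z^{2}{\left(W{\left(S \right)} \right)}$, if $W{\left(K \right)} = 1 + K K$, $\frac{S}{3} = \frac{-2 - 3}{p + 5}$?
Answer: $\frac{58081}{256} \approx 226.88$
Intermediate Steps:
$S = - \frac{15}{4}$ ($S = 3 \frac{-2 - 3}{-1 + 5} = 3 \left(- \frac{5}{4}\right) = - \frac{15}{4} \approx -3.75$)
$W{\left(K \right)} = 1 + K^{2}$
$z^{2}{\left(W{\left(S \right)} \right)} = \left(1 + \left(- \frac{15}{4}\right)^{2}\right)^{2} = \left(1 + \frac{225}{16}\right)^{2} = \left(\frac{241}{16}\right)^{2} = \frac{58081}{256}$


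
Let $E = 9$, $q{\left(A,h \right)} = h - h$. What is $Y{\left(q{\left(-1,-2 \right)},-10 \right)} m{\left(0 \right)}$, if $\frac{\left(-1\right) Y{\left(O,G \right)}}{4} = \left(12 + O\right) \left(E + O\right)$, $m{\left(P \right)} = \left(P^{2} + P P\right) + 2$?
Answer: $-864$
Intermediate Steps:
$q{\left(A,h \right)} = 0$
$m{\left(P \right)} = 2 + 2 P^{2}$ ($m{\left(P \right)} = \left(P^{2} + P^{2}\right) + 2 = 2 P^{2} + 2 = 2 + 2 P^{2}$)
$Y{\left(O,G \right)} = - 4 \left(9 + O\right) \left(12 + O\right)$ ($Y{\left(O,G \right)} = - 4 \left(12 + O\right) \left(9 + O\right) = - 4 \left(9 + O\right) \left(12 + O\right)$)
$Y{\left(q{\left(-1,-2 \right)},-10 \right)} m{\left(0 \right)} = \left(-432 - 0 - 4 \cdot 0^{2}\right) \left(2 + 2 \cdot 0^{2}\right) = \left(-432 + 0 - 0\right) \left(2 + 2 \cdot 0\right) = \left(-432 + 0 + 0\right) \left(2 + 0\right) = \left(-432\right) 2 = -864$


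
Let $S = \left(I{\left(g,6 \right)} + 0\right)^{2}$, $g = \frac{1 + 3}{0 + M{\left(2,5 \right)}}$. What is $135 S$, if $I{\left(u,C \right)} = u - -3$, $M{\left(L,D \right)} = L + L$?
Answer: $2160$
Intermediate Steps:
$M{\left(L,D \right)} = 2 L$
$g = 1$ ($g = \frac{1 + 3}{0 + 2 \cdot 2} = \frac{4}{0 + 4} = \frac{4}{4} = 4 \cdot \frac{1}{4} = 1$)
$I{\left(u,C \right)} = 3 + u$ ($I{\left(u,C \right)} = u + 3 = 3 + u$)
$S = 16$ ($S = \left(\left(3 + 1\right) + 0\right)^{2} = \left(4 + 0\right)^{2} = 4^{2} = 16$)
$135 S = 135 \cdot 16 = 2160$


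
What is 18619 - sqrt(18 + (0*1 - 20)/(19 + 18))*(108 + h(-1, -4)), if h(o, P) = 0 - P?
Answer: 18619 - 112*sqrt(23902)/37 ≈ 18151.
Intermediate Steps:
h(o, P) = -P
18619 - sqrt(18 + (0*1 - 20)/(19 + 18))*(108 + h(-1, -4)) = 18619 - sqrt(18 + (0*1 - 20)/(19 + 18))*(108 - 1*(-4)) = 18619 - sqrt(18 + (0 - 20)/37)*(108 + 4) = 18619 - sqrt(18 - 20*1/37)*112 = 18619 - sqrt(18 - 20/37)*112 = 18619 - sqrt(646/37)*112 = 18619 - sqrt(23902)/37*112 = 18619 - 112*sqrt(23902)/37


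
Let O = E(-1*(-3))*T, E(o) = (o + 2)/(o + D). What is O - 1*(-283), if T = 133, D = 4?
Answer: 378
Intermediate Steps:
E(o) = (2 + o)/(4 + o) (E(o) = (o + 2)/(o + 4) = (2 + o)/(4 + o))
O = 95 (O = ((2 - 1*(-3))/(4 - 1*(-3)))*133 = ((2 + 3)/(4 + 3))*133 = (5/7)*133 = 95)
O - 1*(-283) = 95 - 1*(-283) = 95 + 283 = 378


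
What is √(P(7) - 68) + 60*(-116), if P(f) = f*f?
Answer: -6960 + I*√19 ≈ -6960.0 + 4.3589*I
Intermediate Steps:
P(f) = f²
√(P(7) - 68) + 60*(-116) = √(7² - 68) + 60*(-116) = √(49 - 68) - 6960 = √(-19) - 6960 = I*√19 - 6960 = -6960 + I*√19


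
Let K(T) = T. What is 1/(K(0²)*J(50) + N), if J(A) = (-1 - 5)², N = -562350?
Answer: -1/562350 ≈ -1.7783e-6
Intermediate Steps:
J(A) = 36 (J(A) = (-6)² = 36)
1/(K(0²)*J(50) + N) = 1/(0²*36 - 562350) = 1/(0*36 - 562350) = 1/(0 - 562350) = 1/(-562350) = -1/562350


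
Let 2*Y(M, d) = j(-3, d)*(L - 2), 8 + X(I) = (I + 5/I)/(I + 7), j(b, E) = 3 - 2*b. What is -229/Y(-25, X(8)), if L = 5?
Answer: -458/27 ≈ -16.963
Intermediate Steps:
X(I) = -8 + (I + 5/I)/(7 + I) (X(I) = -8 + (I + 5/I)/(I + 7) = -8 + (I + 5/I)/(7 + I))
Y(M, d) = 27/2 (Y(M, d) = ((3 - 2*(-3))*(5 - 2))/2 = ((3 + 6)*3)/2 = (9*3)/2 = (½)*27 = 27/2)
-229/Y(-25, X(8)) = -229/27/2 = -229*2/27 = -458/27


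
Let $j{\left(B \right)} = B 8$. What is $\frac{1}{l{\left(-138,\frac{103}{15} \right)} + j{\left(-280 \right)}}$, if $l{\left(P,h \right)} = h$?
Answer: $- \frac{15}{33497} \approx -0.0004478$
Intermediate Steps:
$j{\left(B \right)} = 8 B$
$\frac{1}{l{\left(-138,\frac{103}{15} \right)} + j{\left(-280 \right)}} = \frac{1}{\frac{103}{15} + 8 \left(-280\right)} = \frac{1}{103 \cdot \frac{1}{15} - 2240} = \frac{1}{\frac{103}{15} - 2240} = \frac{1}{- \frac{33497}{15}} = - \frac{15}{33497}$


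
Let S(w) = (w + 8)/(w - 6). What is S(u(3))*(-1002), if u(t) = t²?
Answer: -5678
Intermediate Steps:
S(w) = (8 + w)/(-6 + w)
S(u(3))*(-1002) = ((8 + 3²)/(-6 + 3²))*(-1002) = ((8 + 9)/(-6 + 9))*(-1002) = (17/3)*(-1002) = -5678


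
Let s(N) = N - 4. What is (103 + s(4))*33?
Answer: 3399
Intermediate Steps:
s(N) = -4 + N
(103 + s(4))*33 = (103 + (-4 + 4))*33 = (103 + 0)*33 = 103*33 = 3399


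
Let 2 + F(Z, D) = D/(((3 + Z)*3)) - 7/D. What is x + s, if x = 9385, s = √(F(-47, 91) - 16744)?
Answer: 9385 + I*√12328366479/858 ≈ 9385.0 + 129.41*I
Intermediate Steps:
F(Z, D) = -2 - 7/D + D/(9 + 3*Z) (F(Z, D) = -2 + (D/(((3 + Z)*3)) - 7/D) = -2 + (D/(9 + 3*Z) - 7/D) = -2 + (-7/D + D/(9 + 3*Z)) = -2 - 7/D + D/(9 + 3*Z))
s = I*√12328366479/858 (s = √((⅓)*(-63 + 91² - 21*(-47) - 18*91 - 6*91*(-47))/(91*(3 - 47)) - 16744) = √((⅓)*(1/91)*(-63 + 8281 + 987 - 1638 + 25662)/(-44) - 16744) = √((⅓)*(1/91)*(-1/44)*33229 - 16744) = √(-4747/1716 - 16744) = √(-28737451/1716) = I*√12328366479/858 ≈ 129.41*I)
x + s = 9385 + I*√12328366479/858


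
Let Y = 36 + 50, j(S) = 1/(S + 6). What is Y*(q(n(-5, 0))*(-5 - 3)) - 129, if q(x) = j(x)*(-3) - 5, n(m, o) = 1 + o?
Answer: 25241/7 ≈ 3605.9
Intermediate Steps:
j(S) = 1/(6 + S)
Y = 86
q(x) = -5 - 3/(6 + x) (q(x) = -3/(6 + x) - 5 = -5 - 3/(6 + x))
Y*(q(n(-5, 0))*(-5 - 3)) - 129 = 86*(((-33 - 5*(1 + 0))/(6 + (1 + 0)))*(-5 - 3)) - 129 = 86*(((-33 - 5*1)/(6 + 1))*(-8)) - 129 = 86*(((-33 - 5)/7)*(-8)) - 129 = 86*(((⅐)*(-38))*(-8)) - 129 = 86*(-38/7*(-8)) - 129 = 86*(304/7) - 129 = 26144/7 - 129 = 25241/7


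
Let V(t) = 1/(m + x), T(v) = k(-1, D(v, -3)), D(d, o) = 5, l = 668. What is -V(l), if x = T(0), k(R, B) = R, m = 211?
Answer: -1/210 ≈ -0.0047619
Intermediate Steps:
T(v) = -1
x = -1
V(t) = 1/210 (V(t) = 1/(211 - 1) = 1/210)
-V(l) = -1*1/210 = -1/210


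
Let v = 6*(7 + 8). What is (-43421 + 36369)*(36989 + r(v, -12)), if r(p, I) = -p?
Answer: -260211748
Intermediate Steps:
v = 90 (v = 6*15 = 90)
(-43421 + 36369)*(36989 + r(v, -12)) = (-43421 + 36369)*(36989 - 1*90) = -7052*(36989 - 90) = -7052*36899 = -260211748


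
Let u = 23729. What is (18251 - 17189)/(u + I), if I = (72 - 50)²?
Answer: 354/8071 ≈ 0.043861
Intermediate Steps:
I = 484 (I = 22² = 484)
(18251 - 17189)/(u + I) = (18251 - 17189)/(23729 + 484) = 1062/24213 = 1062*(1/24213) = 354/8071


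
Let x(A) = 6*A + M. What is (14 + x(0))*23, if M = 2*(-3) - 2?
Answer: 138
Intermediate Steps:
M = -8 (M = -6 - 2 = -8)
x(A) = -8 + 6*A (x(A) = 6*A - 8 = -8 + 6*A)
(14 + x(0))*23 = (14 + (-8 + 6*0))*23 = (14 + (-8 + 0))*23 = (14 - 8)*23 = 6*23 = 138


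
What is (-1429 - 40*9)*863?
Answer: -1543907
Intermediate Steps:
(-1429 - 40*9)*863 = (-1429 - 360)*863 = -1789*863 = -1543907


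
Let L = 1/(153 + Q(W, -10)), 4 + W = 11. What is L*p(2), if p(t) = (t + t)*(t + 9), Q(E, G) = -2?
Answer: 44/151 ≈ 0.29139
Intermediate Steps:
W = 7 (W = -4 + 11 = 7)
L = 1/151 (L = 1/(153 - 2) = 1/151 ≈ 0.0066225)
p(t) = 2*t*(9 + t) (p(t) = (2*t)*(9 + t) = 2*t*(9 + t))
L*p(2) = (2*2*(9 + 2))/151 = (2*2*11)/151 = (1/151)*44 = 44/151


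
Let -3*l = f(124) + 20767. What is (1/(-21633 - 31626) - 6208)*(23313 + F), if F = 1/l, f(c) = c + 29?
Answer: -53750598433304487/371392760 ≈ -1.4473e+8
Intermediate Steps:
f(c) = 29 + c
l = -20920/3 (l = -((29 + 124) + 20767)/3 = -(153 + 20767)/3 = -⅓*20920 = -20920/3 ≈ -6973.3)
F = -3/20920 (F = 1/(-20920/3) = -3/20920 ≈ -0.00014340)
(1/(-21633 - 31626) - 6208)*(23313 + F) = (1/(-21633 - 31626) - 6208)*(23313 - 3/20920) = (1/(-53259) - 6208)*(487707957/20920) = (-1/53259 - 6208)*(487707957/20920) = -330631873/53259*487707957/20920 = -53750598433304487/371392760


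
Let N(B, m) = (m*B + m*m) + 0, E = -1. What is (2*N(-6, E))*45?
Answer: 630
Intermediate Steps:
N(B, m) = m² + B*m (N(B, m) = (B*m + m²) + 0 = (m² + B*m) + 0 = m² + B*m)
(2*N(-6, E))*45 = (2*(-(-6 - 1)))*45 = (2*(-1*(-7)))*45 = (2*7)*45 = 14*45 = 630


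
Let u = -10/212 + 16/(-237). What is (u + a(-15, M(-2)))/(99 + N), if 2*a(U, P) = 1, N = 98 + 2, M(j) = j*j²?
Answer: 4840/2499639 ≈ 0.0019363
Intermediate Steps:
M(j) = j³
u = -2881/25122 (u = -10*1/212 + 16*(-1/237) = -5/106 - 16/237 = -2881/25122 ≈ -0.11468)
N = 100
a(U, P) = ½ (a(U, P) = (½)*1 = ½)
(u + a(-15, M(-2)))/(99 + N) = (-2881/25122 + ½)/(99 + 100) = (4840/12561)/199 = (4840/12561)*(1/199) = 4840/2499639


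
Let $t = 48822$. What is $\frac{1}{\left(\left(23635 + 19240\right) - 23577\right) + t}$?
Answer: $\frac{1}{68120} \approx 1.468 \cdot 10^{-5}$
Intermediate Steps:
$\frac{1}{\left(\left(23635 + 19240\right) - 23577\right) + t} = \frac{1}{\left(\left(23635 + 19240\right) - 23577\right) + 48822} = \frac{1}{\left(42875 - 23577\right) + 48822} = \frac{1}{19298 + 48822} = \frac{1}{68120}$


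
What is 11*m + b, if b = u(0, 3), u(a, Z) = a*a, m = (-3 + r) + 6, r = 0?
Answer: 33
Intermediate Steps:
m = 3 (m = (-3 + 0) + 6 = -3 + 6 = 3)
u(a, Z) = a²
b = 0 (b = 0² = 0)
11*m + b = 11*3 + 0 = 33 + 0 = 33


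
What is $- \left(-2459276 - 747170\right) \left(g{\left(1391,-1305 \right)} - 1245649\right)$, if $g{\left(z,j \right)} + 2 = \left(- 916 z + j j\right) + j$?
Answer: $-2623151788802$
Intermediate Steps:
$g{\left(z,j \right)} = -2 + j + j^{2} - 916 z$ ($g{\left(z,j \right)} = -2 + \left(\left(- 916 z + j j\right) + j\right) = -2 + \left(\left(- 916 z + j^{2}\right) + j\right) = -2 + \left(\left(j^{2} - 916 z\right) + j\right) = -2 + \left(j + j^{2} - 916 z\right) = -2 + j + j^{2} - 916 z$)
$- \left(-2459276 - 747170\right) \left(g{\left(1391,-1305 \right)} - 1245649\right) = - \left(-2459276 - 747170\right) \left(\left(-2 - 1305 + \left(-1305\right)^{2} - 1274156\right) - 1245649\right) = - \left(-3206446\right) \left(\left(-2 - 1305 + 1703025 - 1274156\right) - 1245649\right) = - \left(-3206446\right) \left(427562 - 1245649\right) = - \left(-3206446\right) \left(-818087\right) = \left(-1\right) 2623151788802 = -2623151788802$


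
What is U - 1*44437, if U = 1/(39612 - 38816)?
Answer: -35371851/796 ≈ -44437.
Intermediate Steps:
U = 1/796 ≈ 0.0012563
U - 1*44437 = 1/796 - 1*44437 = 1/796 - 44437 = -35371851/796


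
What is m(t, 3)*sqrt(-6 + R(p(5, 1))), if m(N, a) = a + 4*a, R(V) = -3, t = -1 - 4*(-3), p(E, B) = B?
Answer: 45*I ≈ 45.0*I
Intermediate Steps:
t = 11 (t = -1 + 12 = 11)
m(N, a) = 5*a
m(t, 3)*sqrt(-6 + R(p(5, 1))) = (5*3)*sqrt(-6 - 3) = 15*sqrt(-9) = 15*(3*I) = 45*I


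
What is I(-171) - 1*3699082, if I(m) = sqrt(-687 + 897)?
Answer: -3699082 + sqrt(210) ≈ -3.6991e+6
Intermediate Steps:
I(m) = sqrt(210)
I(-171) - 1*3699082 = sqrt(210) - 1*3699082 = sqrt(210) - 3699082 = -3699082 + sqrt(210)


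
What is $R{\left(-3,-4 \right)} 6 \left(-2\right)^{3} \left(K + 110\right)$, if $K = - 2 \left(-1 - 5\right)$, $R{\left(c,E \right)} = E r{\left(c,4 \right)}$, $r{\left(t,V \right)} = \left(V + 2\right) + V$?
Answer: $234240$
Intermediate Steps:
$r{\left(t,V \right)} = 2 + 2 V$ ($r{\left(t,V \right)} = \left(2 + V\right) + V = 2 + 2 V$)
$R{\left(c,E \right)} = 10 E$ ($R{\left(c,E \right)} = E \left(2 + 2 \cdot 4\right) = E \left(2 + 8\right) = E 10 = 10 E$)
$K = 12$ ($K = \left(-2\right) \left(-6\right) = 12$)
$R{\left(-3,-4 \right)} 6 \left(-2\right)^{3} \left(K + 110\right) = 10 \left(-4\right) 6 \left(-2\right)^{3} \left(12 + 110\right) = \left(-40\right) 6 \left(-8\right) 122 = \left(-240\right) \left(-8\right) 122 = 1920 \cdot 122 = 234240$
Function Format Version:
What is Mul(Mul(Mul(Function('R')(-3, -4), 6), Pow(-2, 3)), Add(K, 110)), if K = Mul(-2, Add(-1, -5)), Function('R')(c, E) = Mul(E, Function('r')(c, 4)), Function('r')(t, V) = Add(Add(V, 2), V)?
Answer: 234240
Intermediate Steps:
Function('r')(t, V) = Add(2, Mul(2, V)) (Function('r')(t, V) = Add(Add(2, V), V) = Add(2, Mul(2, V)))
Function('R')(c, E) = Mul(10, E) (Function('R')(c, E) = Mul(E, Add(2, Mul(2, 4))) = Mul(E, Add(2, 8)) = Mul(E, 10) = Mul(10, E))
K = 12 (K = Mul(-2, -6) = 12)
Mul(Mul(Mul(Function('R')(-3, -4), 6), Pow(-2, 3)), Add(K, 110)) = Mul(Mul(Mul(Mul(10, -4), 6), Pow(-2, 3)), Add(12, 110)) = Mul(Mul(Mul(-40, 6), -8), 122) = Mul(Mul(-240, -8), 122) = Mul(1920, 122) = 234240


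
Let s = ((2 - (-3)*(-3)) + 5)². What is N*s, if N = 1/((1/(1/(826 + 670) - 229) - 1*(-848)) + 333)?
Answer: 1370332/404589027 ≈ 0.0033870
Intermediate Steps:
s = 4 (s = ((2 - 1*9) + 5)² = ((2 - 9) + 5)² = (-7 + 5)² = (-2)² = 4)
N = 342583/404589027 (N = 1/((1/(1/1496 - 229) + 848) + 333) = 1/((1/(-342583/1496) + 848) + 333) = 1/((-1496/342583 + 848) + 333) = 1/(290508888/342583 + 333) = 1/(404589027/342583) = 342583/404589027 ≈ 0.00084674)
N*s = (342583/404589027)*4 = 1370332/404589027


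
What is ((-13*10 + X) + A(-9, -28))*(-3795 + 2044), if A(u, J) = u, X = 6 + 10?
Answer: 215373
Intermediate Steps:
X = 16
((-13*10 + X) + A(-9, -28))*(-3795 + 2044) = ((-13*10 + 16) - 9)*(-3795 + 2044) = ((-130 + 16) - 9)*(-1751) = (-114 - 9)*(-1751) = -123*(-1751) = 215373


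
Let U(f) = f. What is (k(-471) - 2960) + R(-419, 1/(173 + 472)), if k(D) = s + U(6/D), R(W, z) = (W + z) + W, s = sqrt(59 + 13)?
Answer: -384605603/101265 + 6*sqrt(2) ≈ -3789.5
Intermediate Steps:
s = 6*sqrt(2) (s = sqrt(72) = 6*sqrt(2) ≈ 8.4853)
R(W, z) = z + 2*W
k(D) = 6*sqrt(2) + 6/D
(k(-471) - 2960) + R(-419, 1/(173 + 472)) = ((6*sqrt(2) + 6/(-471)) - 2960) + (1/(173 + 472) + 2*(-419)) = ((6*sqrt(2) + 6*(-1/471)) - 2960) + (1/645 - 838) = ((6*sqrt(2) - 2/157) - 2960) + (1/645 - 838) = ((-2/157 + 6*sqrt(2)) - 2960) - 540509/645 = (-464722/157 + 6*sqrt(2)) - 540509/645 = -384605603/101265 + 6*sqrt(2)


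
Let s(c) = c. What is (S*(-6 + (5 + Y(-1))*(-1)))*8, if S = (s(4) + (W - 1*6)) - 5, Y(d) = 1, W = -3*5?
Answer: 2112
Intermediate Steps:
W = -15
S = -22 (S = (4 + (-15 - 1*6)) - 5 = (4 + (-15 - 6)) - 5 = (4 - 21) - 5 = -17 - 5 = -22)
(S*(-6 + (5 + Y(-1))*(-1)))*8 = -22*(-6 + (5 + 1)*(-1))*8 = -22*(-6 + 6*(-1))*8 = -22*(-6 - 6)*8 = -22*(-12)*8 = 264*8 = 2112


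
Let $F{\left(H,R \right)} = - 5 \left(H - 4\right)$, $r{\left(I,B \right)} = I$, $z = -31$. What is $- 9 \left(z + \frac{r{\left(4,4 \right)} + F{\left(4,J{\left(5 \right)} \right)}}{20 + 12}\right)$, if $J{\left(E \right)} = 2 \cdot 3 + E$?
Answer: $\frac{2223}{8} \approx 277.88$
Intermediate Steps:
$J{\left(E \right)} = 6 + E$
$F{\left(H,R \right)} = 20 - 5 H$ ($F{\left(H,R \right)} = - 5 \left(-4 + H\right) = 20 - 5 H$)
$- 9 \left(z + \frac{r{\left(4,4 \right)} + F{\left(4,J{\left(5 \right)} \right)}}{20 + 12}\right) = - 9 \left(-31 + \frac{4 + \left(20 - 20\right)}{20 + 12}\right) = - 9 \left(-31 + \frac{4 + \left(20 - 20\right)}{32}\right) = - 9 \left(-31 + \left(4 + 0\right) \frac{1}{32}\right) = - 9 \left(-31 + 4 \cdot \frac{1}{32}\right) = - 9 \left(-31 + \frac{1}{8}\right) = \left(-9\right) \left(- \frac{247}{8}\right) = \frac{2223}{8}$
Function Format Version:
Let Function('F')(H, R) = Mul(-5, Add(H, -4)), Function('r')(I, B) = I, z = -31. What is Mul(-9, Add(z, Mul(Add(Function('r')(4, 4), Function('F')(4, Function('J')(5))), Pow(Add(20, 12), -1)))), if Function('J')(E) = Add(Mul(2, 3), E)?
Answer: Rational(2223, 8) ≈ 277.88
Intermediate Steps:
Function('J')(E) = Add(6, E)
Function('F')(H, R) = Add(20, Mul(-5, H)) (Function('F')(H, R) = Mul(-5, Add(-4, H)) = Add(20, Mul(-5, H)))
Mul(-9, Add(z, Mul(Add(Function('r')(4, 4), Function('F')(4, Function('J')(5))), Pow(Add(20, 12), -1)))) = Mul(-9, Add(-31, Mul(Add(4, Add(20, Mul(-5, 4))), Pow(Add(20, 12), -1)))) = Mul(-9, Add(-31, Mul(Add(4, Add(20, -20)), Pow(32, -1)))) = Mul(-9, Add(-31, Mul(Add(4, 0), Rational(1, 32)))) = Mul(-9, Add(-31, Mul(4, Rational(1, 32)))) = Mul(-9, Add(-31, Rational(1, 8))) = Mul(-9, Rational(-247, 8)) = Rational(2223, 8)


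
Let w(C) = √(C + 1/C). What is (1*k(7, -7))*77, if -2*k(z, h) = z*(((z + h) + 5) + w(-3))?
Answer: -2695/2 - 539*I*√30/6 ≈ -1347.5 - 492.04*I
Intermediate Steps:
k(z, h) = -z*(5 + h + z + I*√30/3)/2 (k(z, h) = -z*(((z + h) + 5) + √(-3 + 1/(-3)))/2 = -z*(((h + z) + 5) + √(-3 - ⅓))/2 = -z*((5 + h + z) + √(-10/3))/2 = -z*((5 + h + z) + I*√30/3)/2 = -z*(5 + h + z + I*√30/3)/2)
(1*k(7, -7))*77 = (1*(-⅙*7*(15 + 3*(-7) + 3*7 + I*√30)))*77 = (1*(-⅙*7*(15 - 21 + 21 + I*√30)))*77 = (1*(-⅙*7*(15 + I*√30)))*77 = (1*(-35/2 - 7*I*√30/6))*77 = (-35/2 - 7*I*√30/6)*77 = -2695/2 - 539*I*√30/6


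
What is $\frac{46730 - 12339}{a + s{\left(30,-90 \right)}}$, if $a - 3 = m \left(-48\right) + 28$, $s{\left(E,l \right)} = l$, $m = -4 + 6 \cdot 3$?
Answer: $- \frac{2023}{43} \approx -47.047$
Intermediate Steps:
$m = 14$ ($m = -4 + 18 = 14$)
$a = -641$ ($a = 3 + \left(14 \left(-48\right) + 28\right) = 3 + \left(-672 + 28\right) = 3 - 644 = -641$)
$\frac{46730 - 12339}{a + s{\left(30,-90 \right)}} = \frac{46730 - 12339}{-641 - 90} = \frac{34391}{-731} = 34391 \left(- \frac{1}{731}\right) = - \frac{2023}{43}$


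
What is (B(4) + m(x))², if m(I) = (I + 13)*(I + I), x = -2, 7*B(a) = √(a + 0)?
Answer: 93636/49 ≈ 1910.9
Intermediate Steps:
B(a) = √a/7 (B(a) = √(a + 0)/7 = √a/7)
m(I) = 2*I*(13 + I) (m(I) = (13 + I)*(2*I) = 2*I*(13 + I))
(B(4) + m(x))² = (√4/7 + 2*(-2)*(13 - 2))² = ((⅐)*2 + 2*(-2)*11)² = (2/7 - 44)² = (-306/7)² = 93636/49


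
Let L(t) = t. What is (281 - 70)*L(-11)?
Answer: -2321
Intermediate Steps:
(281 - 70)*L(-11) = (281 - 70)*(-11) = 211*(-11) = -2321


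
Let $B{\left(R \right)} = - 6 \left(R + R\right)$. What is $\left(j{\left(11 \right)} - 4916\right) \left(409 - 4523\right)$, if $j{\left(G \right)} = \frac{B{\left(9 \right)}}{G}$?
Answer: $20264816$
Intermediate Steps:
$B{\left(R \right)} = - 12 R$ ($B{\left(R \right)} = - 6 \cdot 2 R = - 12 R$)
$j{\left(G \right)} = - \frac{108}{G}$ ($j{\left(G \right)} = \frac{\left(-12\right) 9}{G} = - \frac{108}{G}$)
$\left(j{\left(11 \right)} - 4916\right) \left(409 - 4523\right) = \left(- \frac{108}{11} - 4916\right) \left(409 - 4523\right) = \left(\left(-108\right) \frac{1}{11} - 4916\right) \left(-4114\right) = \left(- \frac{108}{11} - 4916\right) \left(-4114\right) = \left(- \frac{54184}{11}\right) \left(-4114\right) = 20264816$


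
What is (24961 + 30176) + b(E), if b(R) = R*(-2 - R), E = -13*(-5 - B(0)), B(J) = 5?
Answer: 37977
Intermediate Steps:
E = 130 (E = -13*(-5 - 1*5) = -13*(-5 - 5) = -13*(-10) = 130)
(24961 + 30176) + b(E) = (24961 + 30176) - 1*130*(2 + 130) = 55137 - 1*130*132 = 55137 - 17160 = 37977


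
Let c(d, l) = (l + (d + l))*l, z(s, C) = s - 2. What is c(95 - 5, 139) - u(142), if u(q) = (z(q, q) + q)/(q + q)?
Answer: 7263443/142 ≈ 51151.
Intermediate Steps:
z(s, C) = -2 + s
c(d, l) = l*(d + 2*l) (c(d, l) = (d + 2*l)*l = l*(d + 2*l))
u(q) = (-2 + 2*q)/(2*q) (u(q) = ((-2 + q) + q)/(q + q) = (-2 + 2*q)/((2*q)) = (-2 + 2*q)*(1/(2*q)) = (-2 + 2*q)/(2*q))
c(95 - 5, 139) - u(142) = 139*((95 - 5) + 2*139) - (-1 + 142)/142 = 139*(90 + 278) - 141/142 = 139*368 - 1*141/142 = 51152 - 141/142 = 7263443/142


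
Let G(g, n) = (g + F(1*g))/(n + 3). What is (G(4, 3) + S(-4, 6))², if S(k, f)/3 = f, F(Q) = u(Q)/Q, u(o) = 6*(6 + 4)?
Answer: 16129/36 ≈ 448.03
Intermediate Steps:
u(o) = 60 (u(o) = 6*10 = 60)
F(Q) = 60/Q
S(k, f) = 3*f
G(g, n) = (g + 60/g)/(3 + n) (G(g, n) = (g + 60/((1*g)))/(n + 3) = (g + 60/g)/(3 + n))
(G(4, 3) + S(-4, 6))² = ((60 + 4²)/(4*(3 + 3)) + 3*6)² = ((¼)*(60 + 16)/6 + 18)² = ((¼)*(⅙)*76 + 18)² = (19/6 + 18)² = (127/6)² = 16129/36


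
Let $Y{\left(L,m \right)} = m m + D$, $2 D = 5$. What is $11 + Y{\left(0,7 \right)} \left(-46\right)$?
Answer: $-2358$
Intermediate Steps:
$D = \frac{5}{2}$ ($D = \frac{1}{2} \cdot 5 = \frac{5}{2} \approx 2.5$)
$Y{\left(L,m \right)} = \frac{5}{2} + m^{2}$ ($Y{\left(L,m \right)} = m m + \frac{5}{2} = m^{2} + \frac{5}{2} = \frac{5}{2} + m^{2}$)
$11 + Y{\left(0,7 \right)} \left(-46\right) = 11 + \left(\frac{5}{2} + 7^{2}\right) \left(-46\right) = 11 + \left(\frac{5}{2} + 49\right) \left(-46\right) = 11 + \frac{103}{2} \left(-46\right) = 11 - 2369 = -2358$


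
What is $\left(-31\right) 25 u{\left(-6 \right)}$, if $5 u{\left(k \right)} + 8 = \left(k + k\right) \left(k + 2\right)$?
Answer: $-6200$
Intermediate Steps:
$u{\left(k \right)} = - \frac{8}{5} + \frac{2 k \left(2 + k\right)}{5}$ ($u{\left(k \right)} = - \frac{8}{5} + \frac{\left(k + k\right) \left(k + 2\right)}{5} = - \frac{8}{5} + \frac{2 k \left(2 + k\right)}{5}$)
$\left(-31\right) 25 u{\left(-6 \right)} = \left(-31\right) 25 \left(- \frac{8}{5} + \frac{2 \left(-6\right)^{2}}{5} + \frac{4}{5} \left(-6\right)\right) = - 775 \left(- \frac{8}{5} + \frac{2}{5} \cdot 36 - \frac{24}{5}\right) = - 775 \left(- \frac{8}{5} + \frac{72}{5} - \frac{24}{5}\right) = \left(-775\right) 8 = -6200$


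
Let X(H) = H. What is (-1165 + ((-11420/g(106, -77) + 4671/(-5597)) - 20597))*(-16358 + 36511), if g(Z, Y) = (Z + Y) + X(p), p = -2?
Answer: -67566873116855/151119 ≈ -4.4711e+8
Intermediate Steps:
g(Z, Y) = -2 + Y + Z (g(Z, Y) = (Z + Y) - 2 = (Y + Z) - 2 = -2 + Y + Z)
(-1165 + ((-11420/g(106, -77) + 4671/(-5597)) - 20597))*(-16358 + 36511) = (-1165 + ((-11420/(-2 - 77 + 106) + 4671/(-5597)) - 20597))*(-16358 + 36511) = (-1165 + ((-11420/27 + 4671*(-1/5597)) - 20597))*20153 = (-1165 + ((-11420*1/27 - 4671/5597) - 20597))*20153 = (-1165 + ((-11420/27 - 4671/5597) - 20597))*20153 = (-1165 + (-64043857/151119 - 20597))*20153 = (-1165 - 3176641900/151119)*20153 = -3352695535/151119*20153 = -67566873116855/151119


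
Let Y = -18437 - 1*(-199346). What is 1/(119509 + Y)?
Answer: 1/300418 ≈ 3.3287e-6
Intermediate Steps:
Y = 180909 (Y = -18437 + 199346 = 180909)
1/(119509 + Y) = 1/(119509 + 180909) = 1/300418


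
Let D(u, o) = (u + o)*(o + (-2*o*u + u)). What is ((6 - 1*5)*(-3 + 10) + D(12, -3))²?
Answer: 541696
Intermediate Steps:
D(u, o) = (o + u)*(o + u - 2*o*u) (D(u, o) = (o + u)*(o + (-2*o*u + u)) = (o + u)*(o + (u - 2*o*u)) = (o + u)*(o + u - 2*o*u))
((6 - 1*5)*(-3 + 10) + D(12, -3))² = ((6 - 1*5)*(-3 + 10) + ((-3)² + 12² - 2*(-3)*12² - 2*12*(-3)² + 2*(-3)*12))² = ((6 - 5)*7 + (9 + 144 - 2*(-3)*144 - 2*12*9 - 72))² = (1*7 + (9 + 144 + 864 - 216 - 72))² = (7 + 729)² = 736² = 541696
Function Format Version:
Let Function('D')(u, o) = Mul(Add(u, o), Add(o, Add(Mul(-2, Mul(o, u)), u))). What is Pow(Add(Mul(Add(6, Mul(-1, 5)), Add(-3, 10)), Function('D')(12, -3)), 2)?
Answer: 541696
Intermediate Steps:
Function('D')(u, o) = Mul(Add(o, u), Add(o, u, Mul(-2, o, u))) (Function('D')(u, o) = Mul(Add(o, u), Add(o, Add(Mul(-2, o, u), u))) = Mul(Add(o, u), Add(o, Add(u, Mul(-2, o, u)))) = Mul(Add(o, u), Add(o, u, Mul(-2, o, u))))
Pow(Add(Mul(Add(6, Mul(-1, 5)), Add(-3, 10)), Function('D')(12, -3)), 2) = Pow(Add(Mul(Add(6, Mul(-1, 5)), Add(-3, 10)), Add(Pow(-3, 2), Pow(12, 2), Mul(-2, -3, Pow(12, 2)), Mul(-2, 12, Pow(-3, 2)), Mul(2, -3, 12))), 2) = Pow(Add(Mul(Add(6, -5), 7), Add(9, 144, Mul(-2, -3, 144), Mul(-2, 12, 9), -72)), 2) = Pow(Add(Mul(1, 7), Add(9, 144, 864, -216, -72)), 2) = Pow(Add(7, 729), 2) = Pow(736, 2) = 541696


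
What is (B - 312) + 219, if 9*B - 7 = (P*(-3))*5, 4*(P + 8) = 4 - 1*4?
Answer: -710/9 ≈ -78.889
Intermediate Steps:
P = -8 (P = -8 + (4 - 1*4)/4 = -8 + (4 - 4)/4 = -8 + (1/4)*0 = -8 + 0 = -8)
B = 127/9 (B = 7/9 + (-8*(-3)*5)/9 = 7/9 + (24*5)/9 = 7/9 + (1/9)*120 = 7/9 + 40/3 = 127/9 ≈ 14.111)
(B - 312) + 219 = (127/9 - 312) + 219 = -2681/9 + 219 = -710/9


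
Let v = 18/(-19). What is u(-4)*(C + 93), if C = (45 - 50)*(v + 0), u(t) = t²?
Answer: 29712/19 ≈ 1563.8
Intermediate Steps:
v = -18/19 (v = 18*(-1/19) = -18/19 ≈ -0.94737)
C = 90/19 (C = (45 - 50)*(-18/19 + 0) = -5*(-18/19) = 90/19 ≈ 4.7368)
u(-4)*(C + 93) = (-4)²*(90/19 + 93) = 16*(1857/19) = 29712/19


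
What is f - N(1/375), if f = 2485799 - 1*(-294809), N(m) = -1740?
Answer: 2782348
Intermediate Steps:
f = 2780608 (f = 2485799 + 294809 = 2780608)
f - N(1/375) = 2780608 - 1*(-1740) = 2780608 + 1740 = 2782348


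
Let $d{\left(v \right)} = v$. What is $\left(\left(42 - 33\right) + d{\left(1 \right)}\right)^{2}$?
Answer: $100$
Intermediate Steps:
$\left(\left(42 - 33\right) + d{\left(1 \right)}\right)^{2} = \left(\left(42 - 33\right) + 1\right)^{2} = \left(9 + 1\right)^{2} = 10^{2} = 100$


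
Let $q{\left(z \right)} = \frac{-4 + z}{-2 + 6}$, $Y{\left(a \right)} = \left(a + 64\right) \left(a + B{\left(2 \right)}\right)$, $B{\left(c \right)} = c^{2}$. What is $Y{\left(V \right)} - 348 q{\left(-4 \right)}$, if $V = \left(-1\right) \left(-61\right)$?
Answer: $8821$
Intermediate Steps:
$V = 61$
$Y{\left(a \right)} = \left(4 + a\right) \left(64 + a\right)$ ($Y{\left(a \right)} = \left(a + 64\right) \left(a + 2^{2}\right) = \left(64 + a\right) \left(a + 4\right) = \left(64 + a\right) \left(4 + a\right) = \left(4 + a\right) \left(64 + a\right)$)
$q{\left(z \right)} = -1 + \frac{z}{4}$ ($q{\left(z \right)} = \frac{-4 + z}{4} = \left(-4 + z\right) \frac{1}{4} = -1 + \frac{z}{4}$)
$Y{\left(V \right)} - 348 q{\left(-4 \right)} = \left(256 + 61^{2} + 68 \cdot 61\right) - 348 \left(-1 + \frac{1}{4} \left(-4\right)\right) = \left(256 + 3721 + 4148\right) - 348 \left(-1 - 1\right) = 8125 - 348 \left(-2\right) = 8125 - -696 = 8125 + 696 = 8821$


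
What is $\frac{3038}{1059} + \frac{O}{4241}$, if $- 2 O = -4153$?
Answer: $\frac{30166343}{8982438} \approx 3.3584$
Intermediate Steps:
$O = \frac{4153}{2}$ ($O = \left(- \frac{1}{2}\right) \left(-4153\right) = \frac{4153}{2} \approx 2076.5$)
$\frac{3038}{1059} + \frac{O}{4241} = \frac{3038}{1059} + \frac{4153}{2 \cdot 4241} = 3038 \cdot \frac{1}{1059} + \frac{4153}{2} \cdot \frac{1}{4241} = \frac{3038}{1059} + \frac{4153}{8482} = \frac{30166343}{8982438}$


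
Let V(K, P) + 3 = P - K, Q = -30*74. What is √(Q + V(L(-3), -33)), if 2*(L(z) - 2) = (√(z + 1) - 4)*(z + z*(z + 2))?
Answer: I*√2258 ≈ 47.518*I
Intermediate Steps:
L(z) = 2 + (-4 + √(1 + z))*(z + z*(2 + z))/2 (L(z) = 2 + ((√(z + 1) - 4)*(z + z*(z + 2)))/2 = 2 + ((√(1 + z) - 4)*(z + z*(2 + z)))/2 = 2 + ((-4 + √(1 + z))*(z + z*(2 + z)))/2 = 2 + (-4 + √(1 + z))*(z + z*(2 + z))/2)
Q = -2220
V(K, P) = -3 + P - K (V(K, P) = -3 + (P - K) = -3 + P - K)
√(Q + V(L(-3), -33)) = √(-2220 + (-3 - 33 - (2 - 6*(-3) - 2*(-3)² + (½)*(-3)²*√(1 - 3) + (3/2)*(-3)*√(1 - 3)))) = √(-2220 + (-3 - 33 - (2 + 18 - 2*9 + (½)*9*√(-2) + (3/2)*(-3)*√(-2)))) = √(-2220 + (-3 - 33 - (2 + 18 - 18 + (½)*9*(I*√2) + (3/2)*(-3)*(I*√2)))) = √(-2220 + (-3 - 33 - (2 + 18 - 18 + 9*I*√2/2 - 9*I*√2/2))) = √(-2220 + (-3 - 33 - 1*2)) = √(-2220 + (-3 - 33 - 2)) = √(-2220 - 38) = √(-2258) = I*√2258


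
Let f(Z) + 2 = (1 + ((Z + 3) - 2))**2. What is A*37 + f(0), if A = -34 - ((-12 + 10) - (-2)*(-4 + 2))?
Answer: -1034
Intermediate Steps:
f(Z) = -2 + (2 + Z)**2 (f(Z) = -2 + (1 + ((Z + 3) - 2))**2 = -2 + (1 + ((3 + Z) - 2))**2 = -2 + (1 + (1 + Z))**2 = -2 + (2 + Z)**2)
A = -28 (A = -34 - (-2 - (-2)*(-2)) = -34 - (-2 - 1*4) = -34 - (-2 - 4) = -34 - 1*(-6) = -34 + 6 = -28)
A*37 + f(0) = -28*37 + (-2 + (2 + 0)**2) = -1036 + (-2 + 2**2) = -1036 + (-2 + 4) = -1036 + 2 = -1034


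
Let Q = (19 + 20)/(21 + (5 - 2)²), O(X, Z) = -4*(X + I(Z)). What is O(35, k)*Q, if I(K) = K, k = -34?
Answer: -26/5 ≈ -5.2000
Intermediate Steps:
O(X, Z) = -4*X - 4*Z (O(X, Z) = -4*(X + Z) = -4*X - 4*Z)
Q = 13/10 (Q = 39/(21 + 3²) = 39/(21 + 9) = 39/30 = 39*(1/30) = 13/10 ≈ 1.3000)
O(35, k)*Q = (-4*35 - 4*(-34))*(13/10) = (-140 + 136)*(13/10) = -4*13/10 = -26/5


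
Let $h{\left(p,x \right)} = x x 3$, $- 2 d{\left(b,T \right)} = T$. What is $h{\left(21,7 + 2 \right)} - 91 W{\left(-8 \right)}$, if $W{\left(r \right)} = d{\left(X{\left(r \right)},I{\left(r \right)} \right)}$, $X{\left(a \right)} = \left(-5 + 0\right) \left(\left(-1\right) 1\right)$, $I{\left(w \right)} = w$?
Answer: $-121$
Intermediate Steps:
$X{\left(a \right)} = 5$ ($X{\left(a \right)} = \left(-5\right) \left(-1\right) = 5$)
$d{\left(b,T \right)} = - \frac{T}{2}$
$h{\left(p,x \right)} = 3 x^{2}$ ($h{\left(p,x \right)} = x^{2} \cdot 3 = 3 x^{2}$)
$W{\left(r \right)} = - \frac{r}{2}$
$h{\left(21,7 + 2 \right)} - 91 W{\left(-8 \right)} = 3 \left(7 + 2\right)^{2} - 91 \left(\left(- \frac{1}{2}\right) \left(-8\right)\right) = 3 \cdot 9^{2} - 364 = 3 \cdot 81 - 364 = 243 - 364 = -121$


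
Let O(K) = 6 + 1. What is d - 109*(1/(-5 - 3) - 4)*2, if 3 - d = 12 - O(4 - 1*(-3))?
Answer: 3589/4 ≈ 897.25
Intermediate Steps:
O(K) = 7
d = -2 (d = 3 - (12 - 1*7) = 3 - (12 - 7) = 3 - 1*5 = 3 - 5 = -2)
d - 109*(1/(-5 - 3) - 4)*2 = -2 - 109*(1/(-5 - 3) - 4)*2 = -2 - 109*(1/(-8) - 4)*2 = -2 - 109*(-⅛ - 4)*2 = -2 - (-3597)*2/8 = -2 - 109*(-33/4) = -2 + 3597/4 = 3589/4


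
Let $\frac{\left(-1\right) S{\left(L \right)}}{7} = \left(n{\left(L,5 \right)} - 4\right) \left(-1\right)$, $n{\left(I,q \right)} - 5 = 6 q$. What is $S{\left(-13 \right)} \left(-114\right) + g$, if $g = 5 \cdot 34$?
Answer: $-24568$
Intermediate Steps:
$n{\left(I,q \right)} = 5 + 6 q$
$S{\left(L \right)} = 217$ ($S{\left(L \right)} = - 7 \left(\left(5 + 6 \cdot 5\right) - 4\right) \left(-1\right) = - 7 \left(\left(5 + 30\right) - 4\right) \left(-1\right) = - 7 \left(35 - 4\right) \left(-1\right) = - 7 \cdot 31 \left(-1\right) = \left(-7\right) \left(-31\right) = 217$)
$g = 170$
$S{\left(-13 \right)} \left(-114\right) + g = 217 \left(-114\right) + 170 = -24738 + 170 = -24568$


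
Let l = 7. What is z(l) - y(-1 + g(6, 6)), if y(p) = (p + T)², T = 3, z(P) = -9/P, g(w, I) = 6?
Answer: -457/7 ≈ -65.286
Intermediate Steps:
y(p) = (3 + p)² (y(p) = (p + 3)² = (3 + p)²)
z(l) - y(-1 + g(6, 6)) = -9/7 - (3 + (-1 + 6))² = -9*⅐ - (3 + 5)² = -9/7 - 1*8² = -9/7 - 1*64 = -9/7 - 64 = -457/7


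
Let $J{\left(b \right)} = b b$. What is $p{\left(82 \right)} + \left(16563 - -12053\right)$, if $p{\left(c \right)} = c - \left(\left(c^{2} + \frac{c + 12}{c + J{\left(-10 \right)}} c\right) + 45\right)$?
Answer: $\frac{1991685}{91} \approx 21887.0$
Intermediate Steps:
$J{\left(b \right)} = b^{2}$
$p{\left(c \right)} = -45 + c - c^{2} - \frac{c \left(12 + c\right)}{100 + c}$ ($p{\left(c \right)} = c - \left(\left(c^{2} + \frac{c + 12}{c + \left(-10\right)^{2}} c\right) + 45\right) = c - \left(\left(c^{2} + \frac{12 + c}{c + 100} c\right) + 45\right) = c - \left(\left(c^{2} + \frac{12 + c}{100 + c} c\right) + 45\right) = c - \left(\left(c^{2} + \frac{c \left(12 + c\right)}{100 + c}\right) + 45\right) = c - \left(45 + c^{2} + \frac{c \left(12 + c\right)}{100 + c}\right) = -45 + c - c^{2} - \frac{c \left(12 + c\right)}{100 + c}$)
$p{\left(82 \right)} + \left(16563 - -12053\right) = \frac{-4500 - 82^{3} - 100 \cdot 82^{2} + 43 \cdot 82}{100 + 82} + \left(16563 - -12053\right) = \frac{-4500 - 551368 - 672400 + 3526}{182} + \left(16563 + 12053\right) = \frac{-4500 - 551368 - 672400 + 3526}{182} + 28616 = \frac{1}{182} \left(-1224742\right) + 28616 = - \frac{612371}{91} + 28616 = \frac{1991685}{91}$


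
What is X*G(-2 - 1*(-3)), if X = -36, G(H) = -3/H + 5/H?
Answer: -72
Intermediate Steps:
G(H) = 2/H
X*G(-2 - 1*(-3)) = -72/(-2 - 1*(-3)) = -72/(-2 + 3) = -72/1 = -72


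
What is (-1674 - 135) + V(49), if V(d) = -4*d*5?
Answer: -2789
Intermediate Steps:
V(d) = -20*d
(-1674 - 135) + V(49) = (-1674 - 135) - 20*49 = -1809 - 980 = -2789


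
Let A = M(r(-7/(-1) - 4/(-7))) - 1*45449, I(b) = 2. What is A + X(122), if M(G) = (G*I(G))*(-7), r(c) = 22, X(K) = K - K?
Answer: -45757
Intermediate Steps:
X(K) = 0
M(G) = -14*G (M(G) = (G*2)*(-7) = (2*G)*(-7) = -14*G)
A = -45757 (A = -14*22 - 1*45449 = -308 - 45449 = -45757)
A + X(122) = -45757 + 0 = -45757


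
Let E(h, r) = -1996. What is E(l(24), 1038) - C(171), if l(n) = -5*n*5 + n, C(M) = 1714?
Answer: -3710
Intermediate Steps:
l(n) = -24*n (l(n) = -25*n + n = -24*n)
E(l(24), 1038) - C(171) = -1996 - 1*1714 = -1996 - 1714 = -3710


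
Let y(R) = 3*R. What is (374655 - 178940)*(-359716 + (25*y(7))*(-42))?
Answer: -74717332690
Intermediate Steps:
(374655 - 178940)*(-359716 + (25*y(7))*(-42)) = (374655 - 178940)*(-359716 + (25*(3*7))*(-42)) = 195715*(-359716 + (25*21)*(-42)) = 195715*(-359716 + 525*(-42)) = 195715*(-359716 - 22050) = 195715*(-381766) = -74717332690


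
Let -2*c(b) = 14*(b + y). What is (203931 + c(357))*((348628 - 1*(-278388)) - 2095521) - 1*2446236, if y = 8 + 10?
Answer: -295621313766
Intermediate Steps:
y = 18
c(b) = -126 - 7*b (c(b) = -7*(b + 18) = -7*(18 + b) = -(252 + 14*b)/2 = -126 - 7*b)
(203931 + c(357))*((348628 - 1*(-278388)) - 2095521) - 1*2446236 = (203931 + (-126 - 7*357))*((348628 - 1*(-278388)) - 2095521) - 1*2446236 = (203931 + (-126 - 2499))*((348628 + 278388) - 2095521) - 2446236 = (203931 - 2625)*(627016 - 2095521) - 2446236 = 201306*(-1468505) - 2446236 = -295618867530 - 2446236 = -295621313766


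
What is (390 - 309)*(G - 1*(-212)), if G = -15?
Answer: 15957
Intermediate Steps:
(390 - 309)*(G - 1*(-212)) = (390 - 309)*(-15 - 1*(-212)) = 81*(-15 + 212) = 81*197 = 15957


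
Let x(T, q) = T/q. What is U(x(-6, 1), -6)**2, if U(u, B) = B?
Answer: 36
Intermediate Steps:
U(x(-6, 1), -6)**2 = (-6)**2 = 36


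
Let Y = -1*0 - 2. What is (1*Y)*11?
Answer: -22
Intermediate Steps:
Y = -2 (Y = 0 - 2 = -2)
(1*Y)*11 = (1*(-2))*11 = -2*11 = -22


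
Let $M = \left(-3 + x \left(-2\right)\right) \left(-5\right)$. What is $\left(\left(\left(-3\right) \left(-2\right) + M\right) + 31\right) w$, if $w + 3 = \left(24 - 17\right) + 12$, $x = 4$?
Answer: $1472$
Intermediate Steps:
$M = 55$ ($M = \left(-3 + 4 \left(-2\right)\right) \left(-5\right) = \left(-3 - 8\right) \left(-5\right) = \left(-11\right) \left(-5\right) = 55$)
$w = 16$ ($w = -3 + \left(\left(24 - 17\right) + 12\right) = -3 + \left(7 + 12\right) = -3 + 19 = 16$)
$\left(\left(\left(-3\right) \left(-2\right) + M\right) + 31\right) w = \left(\left(\left(-3\right) \left(-2\right) + 55\right) + 31\right) 16 = \left(\left(6 + 55\right) + 31\right) 16 = \left(61 + 31\right) 16 = 92 \cdot 16 = 1472$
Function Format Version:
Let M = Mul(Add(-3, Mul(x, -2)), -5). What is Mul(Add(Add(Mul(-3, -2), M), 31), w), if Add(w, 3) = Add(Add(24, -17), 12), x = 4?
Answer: 1472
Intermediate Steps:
M = 55 (M = Mul(Add(-3, Mul(4, -2)), -5) = Mul(Add(-3, -8), -5) = Mul(-11, -5) = 55)
w = 16 (w = Add(-3, Add(Add(24, -17), 12)) = Add(-3, Add(7, 12)) = Add(-3, 19) = 16)
Mul(Add(Add(Mul(-3, -2), M), 31), w) = Mul(Add(Add(Mul(-3, -2), 55), 31), 16) = Mul(Add(Add(6, 55), 31), 16) = Mul(Add(61, 31), 16) = Mul(92, 16) = 1472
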